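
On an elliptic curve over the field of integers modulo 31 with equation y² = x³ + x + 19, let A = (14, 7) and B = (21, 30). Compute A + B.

(14, 7) + (21, 30). λ = (30 - 7)/(21 - 14) ≡ 23/7 mod 31. 7⁻¹ ≡ 9 (mod 31), so λ ≡ 21.
  x = λ² - 14 - 21 = 441 - 35 ≡ 3; y = λ·(14 - 3) - 7 ≡ 7. → (3, 7)

(3, 7)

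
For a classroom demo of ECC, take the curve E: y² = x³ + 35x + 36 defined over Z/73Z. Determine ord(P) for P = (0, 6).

2P: tangent at (0, 6): λ = (3·0² + 35)/(2·6) ≡ 35/12. 12⁻¹ ≡ 67 (mod 73), so λ ≡ 35·67 ≡ 9.
  x = λ² - 0 - 0 = 81 - 0 ≡ 8; y = λ·(0 - 8) - 6 ≡ 68. → (8, 68)
3P: (8, 68) + (0, 6). λ = (6 - 68)/(0 - 8) ≡ 11/65 mod 73. 65⁻¹ ≡ 9 (mod 73), so λ ≡ 26.
  x = λ² - 8 - 0 = 676 - 8 ≡ 11; y = λ·(8 - 11) - 68 ≡ 0. → (11, 0)
4P: (11, 0) + (0, 6). λ = (6 - 0)/(0 - 11) ≡ 6/62 mod 73. 62⁻¹ ≡ 53 (mod 73), so λ ≡ 26.
  x = λ² - 11 - 0 = 676 - 11 ≡ 8; y = λ·(11 - 8) - 0 ≡ 5. → (8, 5)
5P: (8, 5) + (0, 6). λ = (6 - 5)/(0 - 8) ≡ 1/65 mod 73. 65⁻¹ ≡ 9 (mod 73), so λ ≡ 9.
  x = λ² - 8 - 0 = 81 - 8 ≡ 0; y = λ·(8 - 0) - 5 ≡ 67. → (0, 67)
6P: (0, 67) + (0, 6): same x and y₁ ≡ -y₂, so the sum is 𝒪.
6P = 𝒪, so the order is 6.

6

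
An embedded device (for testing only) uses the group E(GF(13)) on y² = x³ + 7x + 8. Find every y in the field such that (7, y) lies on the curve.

x³ + 7x + 8 = 400 ≡ 10 (mod 13).
Square roots of 10 mod 13: 6 and 7 (since 6² = 36 ≡ 10).

6, 7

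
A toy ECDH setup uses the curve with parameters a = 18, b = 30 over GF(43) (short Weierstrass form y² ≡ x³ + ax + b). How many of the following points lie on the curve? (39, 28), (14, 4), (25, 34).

(39, 28): 28² ≡ 10, rhs ≡ 23 → off.
(14, 4): 4² ≡ 16, rhs ≡ 16 → on.
(25, 34): 34² ≡ 38, rhs ≡ 23 → off.

1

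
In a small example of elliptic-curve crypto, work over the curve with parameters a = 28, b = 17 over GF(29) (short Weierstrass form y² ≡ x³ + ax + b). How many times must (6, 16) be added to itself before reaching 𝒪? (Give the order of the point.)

12

2P: tangent at (6, 16): λ = (3·6² + 28)/(2·16) ≡ 20/3. 3⁻¹ ≡ 10 (mod 29) since 3·10 = 30 ≡ 1, so λ ≡ 20·10 ≡ 26.
  x = λ² - 6 - 6 = 676 - 12 ≡ 26; y = λ·(6 - 26) - 16 ≡ 15. → (26, 15)
3P: (26, 15) + (6, 16). λ = (16 - 15)/(6 - 26) ≡ 1/9 mod 29. 9⁻¹ ≡ 13 (mod 29) since 9·13 = 117 ≡ 1, so λ ≡ 13.
  x = λ² - 26 - 6 = 169 - 32 ≡ 21; y = λ·(26 - 21) - 15 ≡ 21. → (21, 21)
4P: (21, 21) + (6, 16). λ = (16 - 21)/(6 - 21) ≡ 24/14 mod 29. 14⁻¹ ≡ 27 (mod 29) since 14·27 = 378 ≡ 1, so λ ≡ 10.
  x = λ² - 21 - 6 = 100 - 27 ≡ 15; y = λ·(21 - 15) - 21 ≡ 10. → (15, 10)
5P: (15, 10) + (6, 16). λ = (16 - 10)/(6 - 15) ≡ 6/20 mod 29. 20⁻¹ ≡ 16 (mod 29), so λ ≡ 9.
  x = λ² - 15 - 6 = 81 - 21 ≡ 2; y = λ·(15 - 2) - 10 ≡ 20. → (2, 20)
6P: (2, 20) + (6, 16). λ = (16 - 20)/(6 - 2) ≡ 25/4 mod 29. 4⁻¹ ≡ 22 (mod 29), so λ ≡ 28.
  x = λ² - 2 - 6 = 784 - 8 ≡ 22; y = λ·(2 - 22) - 20 ≡ 0. → (22, 0)
7P: (22, 0) + (6, 16). λ = (16 - 0)/(6 - 22) ≡ 16/13 mod 29. 13⁻¹ ≡ 9 (mod 29), so λ ≡ 28.
  x = λ² - 22 - 6 = 784 - 28 ≡ 2; y = λ·(22 - 2) - 0 ≡ 9. → (2, 9)
8P: (2, 9) + (6, 16). λ = (16 - 9)/(6 - 2) ≡ 7/4 mod 29. 4⁻¹ ≡ 22 (mod 29) since 4·22 = 88 ≡ 1, so λ ≡ 9.
  x = λ² - 2 - 6 = 81 - 8 ≡ 15; y = λ·(2 - 15) - 9 ≡ 19. → (15, 19)
9P: (15, 19) + (6, 16). λ = (16 - 19)/(6 - 15) ≡ 26/20 mod 29. 20⁻¹ ≡ 16 (mod 29) since 20·16 = 320 ≡ 1, so λ ≡ 10.
  x = λ² - 15 - 6 = 100 - 21 ≡ 21; y = λ·(15 - 21) - 19 ≡ 8. → (21, 8)
10P: (21, 8) + (6, 16). λ = (16 - 8)/(6 - 21) ≡ 8/14 mod 29. 14⁻¹ ≡ 27 (mod 29) since 14·27 = 378 ≡ 1, so λ ≡ 13.
  x = λ² - 21 - 6 = 169 - 27 ≡ 26; y = λ·(21 - 26) - 8 ≡ 14. → (26, 14)
11P: (26, 14) + (6, 16). λ = (16 - 14)/(6 - 26) ≡ 2/9 mod 29. 9⁻¹ ≡ 13 (mod 29) since 9·13 = 117 ≡ 1, so λ ≡ 26.
  x = λ² - 26 - 6 = 676 - 32 ≡ 6; y = λ·(26 - 6) - 14 ≡ 13. → (6, 13)
12P: (6, 13) + (6, 16): same x and y₁ ≡ -y₂, so the sum is 𝒪.
12P = 𝒪, so the order is 12.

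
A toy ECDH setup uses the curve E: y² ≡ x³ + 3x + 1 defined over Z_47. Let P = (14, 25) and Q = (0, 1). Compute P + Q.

(11, 7)

(14, 25) + (0, 1). λ = (1 - 25)/(0 - 14) ≡ 23/33 mod 47. 33⁻¹ ≡ 10 (mod 47) since 33·10 = 330 ≡ 1, so λ ≡ 42.
  x = λ² - 14 - 0 = 1764 - 14 ≡ 11; y = λ·(14 - 11) - 25 ≡ 7. → (11, 7)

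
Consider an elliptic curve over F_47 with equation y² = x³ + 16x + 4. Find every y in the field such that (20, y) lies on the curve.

none

x³ + 16x + 4 = 8324 ≡ 5 (mod 47).
5 is a non-residue mod 47; no y exists.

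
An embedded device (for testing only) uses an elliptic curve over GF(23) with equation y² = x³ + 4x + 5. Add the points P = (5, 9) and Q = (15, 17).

(5, 9) + (15, 17). λ = (17 - 9)/(15 - 5) ≡ 8/10 mod 23. 10⁻¹ ≡ 7 (mod 23), so λ ≡ 10.
  x = λ² - 5 - 15 = 100 - 20 ≡ 11; y = λ·(5 - 11) - 9 ≡ 0. → (11, 0)

(11, 0)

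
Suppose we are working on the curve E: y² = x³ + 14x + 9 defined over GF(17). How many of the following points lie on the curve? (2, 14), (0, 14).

(2, 14): 14² ≡ 9, rhs ≡ 11 → off.
(0, 14): 14² ≡ 9, rhs ≡ 9 → on.

1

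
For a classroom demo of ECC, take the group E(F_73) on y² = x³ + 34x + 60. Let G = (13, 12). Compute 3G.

(70, 71)

Repeated addition: build up to 3G.
2G: tangent at (13, 12): λ = (3·13² + 34)/(2·12) ≡ 30/24. 24⁻¹ ≡ 70 (mod 73) since 24·70 = 1680 ≡ 1, so λ ≡ 30·70 ≡ 56.
  x = λ² - 13 - 13 = 3136 - 26 ≡ 44; y = λ·(13 - 44) - 12 ≡ 4. → (44, 4)
3G: (44, 4) + (13, 12). λ = (12 - 4)/(13 - 44) ≡ 8/42 mod 73. 42⁻¹ ≡ 40 (mod 73), so λ ≡ 28.
  x = λ² - 44 - 13 = 784 - 57 ≡ 70; y = λ·(44 - 70) - 4 ≡ 71. → (70, 71)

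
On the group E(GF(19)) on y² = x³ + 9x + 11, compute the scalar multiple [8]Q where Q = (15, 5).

(15, 5)

Repeated addition: build up to 8Q.
2Q: tangent at (15, 5): λ = (3·15² + 9)/(2·5) ≡ 0/10. 10⁻¹ ≡ 2 (mod 19) since 10·2 = 20 ≡ 1, so λ ≡ 0·2 ≡ 0.
  x = λ² - 15 - 15 = 0 - 30 ≡ 8; y = λ·(15 - 8) - 5 ≡ 14. → (8, 14)
3Q: (8, 14) + (15, 5). λ = (5 - 14)/(15 - 8) ≡ 10/7 mod 19. 7⁻¹ ≡ 11 (mod 19), so λ ≡ 15.
  x = λ² - 8 - 15 = 225 - 23 ≡ 12; y = λ·(8 - 12) - 14 ≡ 2. → (12, 2)
4Q: (12, 2) + (15, 5). λ = (5 - 2)/(15 - 12) ≡ 3/3 mod 19. 3⁻¹ ≡ 13 (mod 19), so λ ≡ 1.
  x = λ² - 12 - 15 = 1 - 27 ≡ 12; y = λ·(12 - 12) - 2 ≡ 17. → (12, 17)
5Q: (12, 17) + (15, 5). λ = (5 - 17)/(15 - 12) ≡ 7/3 mod 19. 3⁻¹ ≡ 13 (mod 19), so λ ≡ 15.
  x = λ² - 12 - 15 = 225 - 27 ≡ 8; y = λ·(12 - 8) - 17 ≡ 5. → (8, 5)
6Q: (8, 5) + (15, 5). λ = (5 - 5)/(15 - 8) ≡ 0/7 mod 19. 7⁻¹ ≡ 11 (mod 19) since 7·11 = 77 ≡ 1, so λ ≡ 0.
  x = λ² - 8 - 15 = 0 - 23 ≡ 15; y = λ·(8 - 15) - 5 ≡ 14. → (15, 14)
7Q: (15, 14) + (15, 5): same x and y₁ ≡ -y₂, so the sum is ∞.
8Q: ∞ + (15, 5) = (15, 5) (identity).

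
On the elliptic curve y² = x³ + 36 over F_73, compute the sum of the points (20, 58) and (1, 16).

(20, 58) + (1, 16). λ = (16 - 58)/(1 - 20) ≡ 31/54 mod 73. 54⁻¹ ≡ 23 (mod 73) since 54·23 = 1242 ≡ 1, so λ ≡ 56.
  x = λ² - 20 - 1 = 3136 - 21 ≡ 49; y = λ·(20 - 49) - 58 ≡ 70. → (49, 70)

(49, 70)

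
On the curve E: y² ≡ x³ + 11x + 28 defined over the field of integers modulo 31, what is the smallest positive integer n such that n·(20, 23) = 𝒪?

11

2P: tangent at (20, 23): λ = (3·20² + 11)/(2·23) ≡ 2/15. 15⁻¹ ≡ 29 (mod 31) since 15·29 = 435 ≡ 1, so λ ≡ 2·29 ≡ 27.
  x = λ² - 20 - 20 = 729 - 40 ≡ 7; y = λ·(20 - 7) - 23 ≡ 18. → (7, 18)
3P: (7, 18) + (20, 23). λ = (23 - 18)/(20 - 7) ≡ 5/13 mod 31. 13⁻¹ ≡ 12 (mod 31), so λ ≡ 29.
  x = λ² - 7 - 20 = 841 - 27 ≡ 8; y = λ·(7 - 8) - 18 ≡ 15. → (8, 15)
4P: (8, 15) + (20, 23). λ = (23 - 15)/(20 - 8) ≡ 8/12 mod 31. 12⁻¹ ≡ 13 (mod 31), so λ ≡ 11.
  x = λ² - 8 - 20 = 121 - 28 ≡ 0; y = λ·(8 - 0) - 15 ≡ 11. → (0, 11)
5P: (0, 11) + (20, 23). λ = (23 - 11)/(20 - 0) ≡ 12/20 mod 31. 20⁻¹ ≡ 14 (mod 31), so λ ≡ 13.
  x = λ² - 0 - 20 = 169 - 20 ≡ 25; y = λ·(0 - 25) - 11 ≡ 5. → (25, 5)
6P: (25, 5) + (20, 23). λ = (23 - 5)/(20 - 25) ≡ 18/26 mod 31. 26⁻¹ ≡ 6 (mod 31) since 26·6 = 156 ≡ 1, so λ ≡ 15.
  x = λ² - 25 - 20 = 225 - 45 ≡ 25; y = λ·(25 - 25) - 5 ≡ 26. → (25, 26)
7P: (25, 26) + (20, 23). λ = (23 - 26)/(20 - 25) ≡ 28/26 mod 31. 26⁻¹ ≡ 6 (mod 31), so λ ≡ 13.
  x = λ² - 25 - 20 = 169 - 45 ≡ 0; y = λ·(25 - 0) - 26 ≡ 20. → (0, 20)
8P: (0, 20) + (20, 23). λ = (23 - 20)/(20 - 0) ≡ 3/20 mod 31. 20⁻¹ ≡ 14 (mod 31) since 20·14 = 280 ≡ 1, so λ ≡ 11.
  x = λ² - 0 - 20 = 121 - 20 ≡ 8; y = λ·(0 - 8) - 20 ≡ 16. → (8, 16)
9P: (8, 16) + (20, 23). λ = (23 - 16)/(20 - 8) ≡ 7/12 mod 31. 12⁻¹ ≡ 13 (mod 31) since 12·13 = 156 ≡ 1, so λ ≡ 29.
  x = λ² - 8 - 20 = 841 - 28 ≡ 7; y = λ·(8 - 7) - 16 ≡ 13. → (7, 13)
10P: (7, 13) + (20, 23). λ = (23 - 13)/(20 - 7) ≡ 10/13 mod 31. 13⁻¹ ≡ 12 (mod 31) since 13·12 = 156 ≡ 1, so λ ≡ 27.
  x = λ² - 7 - 20 = 729 - 27 ≡ 20; y = λ·(7 - 20) - 13 ≡ 8. → (20, 8)
11P: (20, 8) + (20, 23): same x and y₁ ≡ -y₂, so the sum is 𝒪.
11P = 𝒪, so the order is 11.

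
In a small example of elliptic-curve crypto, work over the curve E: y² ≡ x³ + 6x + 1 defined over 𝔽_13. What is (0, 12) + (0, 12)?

tangent at (0, 12): λ = (3·0² + 6)/(2·12) ≡ 6/11. 11⁻¹ ≡ 6 (mod 13), so λ ≡ 6·6 ≡ 10.
  x = λ² - 0 - 0 = 100 - 0 ≡ 9; y = λ·(0 - 9) - 12 ≡ 2. → (9, 2)

(9, 2)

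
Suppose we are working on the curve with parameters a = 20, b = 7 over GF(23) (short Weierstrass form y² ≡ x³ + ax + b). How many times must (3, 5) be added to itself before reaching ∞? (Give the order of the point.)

2P: tangent at (3, 5): λ = (3·3² + 20)/(2·5) ≡ 1/10. 10⁻¹ ≡ 7 (mod 23) since 10·7 = 70 ≡ 1, so λ ≡ 1·7 ≡ 7.
  x = λ² - 3 - 3 = 49 - 6 ≡ 20; y = λ·(3 - 20) - 5 ≡ 14. → (20, 14)
3P: (20, 14) + (3, 5). λ = (5 - 14)/(3 - 20) ≡ 14/6 mod 23. 6⁻¹ ≡ 4 (mod 23) since 6·4 = 24 ≡ 1, so λ ≡ 10.
  x = λ² - 20 - 3 = 100 - 23 ≡ 8; y = λ·(20 - 8) - 14 ≡ 14. → (8, 14)
4P: (8, 14) + (3, 5). λ = (5 - 14)/(3 - 8) ≡ 14/18 mod 23. 18⁻¹ ≡ 9 (mod 23), so λ ≡ 11.
  x = λ² - 8 - 3 = 121 - 11 ≡ 18; y = λ·(8 - 18) - 14 ≡ 14. → (18, 14)
5P: (18, 14) + (3, 5). λ = (5 - 14)/(3 - 18) ≡ 14/8 mod 23. 8⁻¹ ≡ 3 (mod 23), so λ ≡ 19.
  x = λ² - 18 - 3 = 361 - 21 ≡ 18; y = λ·(18 - 18) - 14 ≡ 9. → (18, 9)
6P: (18, 9) + (3, 5). λ = (5 - 9)/(3 - 18) ≡ 19/8 mod 23. 8⁻¹ ≡ 3 (mod 23), so λ ≡ 11.
  x = λ² - 18 - 3 = 121 - 21 ≡ 8; y = λ·(18 - 8) - 9 ≡ 9. → (8, 9)
7P: (8, 9) + (3, 5). λ = (5 - 9)/(3 - 8) ≡ 19/18 mod 23. 18⁻¹ ≡ 9 (mod 23), so λ ≡ 10.
  x = λ² - 8 - 3 = 100 - 11 ≡ 20; y = λ·(8 - 20) - 9 ≡ 9. → (20, 9)
8P: (20, 9) + (3, 5). λ = (5 - 9)/(3 - 20) ≡ 19/6 mod 23. 6⁻¹ ≡ 4 (mod 23), so λ ≡ 7.
  x = λ² - 20 - 3 = 49 - 23 ≡ 3; y = λ·(20 - 3) - 9 ≡ 18. → (3, 18)
9P: (3, 18) + (3, 5): same x and y₁ ≡ -y₂, so the sum is ∞.
9P = ∞, so the order is 9.

9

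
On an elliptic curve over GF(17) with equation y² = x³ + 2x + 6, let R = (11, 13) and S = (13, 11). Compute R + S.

(11, 13) + (13, 11). λ = (11 - 13)/(13 - 11) ≡ 15/2 mod 17. 2⁻¹ ≡ 9 (mod 17), so λ ≡ 16.
  x = λ² - 11 - 13 = 256 - 24 ≡ 11; y = λ·(11 - 11) - 13 ≡ 4. → (11, 4)

(11, 4)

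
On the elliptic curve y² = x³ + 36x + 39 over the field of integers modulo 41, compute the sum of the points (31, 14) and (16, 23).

(31, 14) + (16, 23). λ = (23 - 14)/(16 - 31) ≡ 9/26 mod 41. 26⁻¹ ≡ 30 (mod 41), so λ ≡ 24.
  x = λ² - 31 - 16 = 576 - 47 ≡ 37; y = λ·(31 - 37) - 14 ≡ 6. → (37, 6)

(37, 6)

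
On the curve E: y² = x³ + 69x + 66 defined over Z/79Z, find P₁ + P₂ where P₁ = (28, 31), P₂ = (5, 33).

(28, 31) + (5, 33). λ = (33 - 31)/(5 - 28) ≡ 2/56 mod 79. 56⁻¹ ≡ 24 (mod 79), so λ ≡ 48.
  x = λ² - 28 - 5 = 2304 - 33 ≡ 59; y = λ·(28 - 59) - 31 ≡ 61. → (59, 61)

(59, 61)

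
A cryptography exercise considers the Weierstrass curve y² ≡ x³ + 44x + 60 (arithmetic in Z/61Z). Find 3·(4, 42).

(3, 55)

Write P = (4, 42).
Repeated addition: build up to 3P.
2P: tangent at (4, 42): λ = (3·4² + 44)/(2·42) ≡ 31/23. 23⁻¹ ≡ 8 (mod 61) since 23·8 = 184 ≡ 1, so λ ≡ 31·8 ≡ 4.
  x = λ² - 4 - 4 = 16 - 8 ≡ 8; y = λ·(4 - 8) - 42 ≡ 3. → (8, 3)
3P: (8, 3) + (4, 42). λ = (42 - 3)/(4 - 8) ≡ 39/57 mod 61. 57⁻¹ ≡ 15 (mod 61) since 57·15 = 855 ≡ 1, so λ ≡ 36.
  x = λ² - 8 - 4 = 1296 - 12 ≡ 3; y = λ·(8 - 3) - 3 ≡ 55. → (3, 55)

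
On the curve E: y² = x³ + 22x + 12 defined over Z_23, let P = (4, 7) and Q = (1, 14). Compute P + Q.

(4, 7) + (1, 14). λ = (14 - 7)/(1 - 4) ≡ 7/20 mod 23. 20⁻¹ ≡ 15 (mod 23) since 20·15 = 300 ≡ 1, so λ ≡ 13.
  x = λ² - 4 - 1 = 169 - 5 ≡ 3; y = λ·(4 - 3) - 7 ≡ 6. → (3, 6)

(3, 6)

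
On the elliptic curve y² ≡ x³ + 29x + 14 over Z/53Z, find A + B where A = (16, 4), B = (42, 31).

(49, 29)

(16, 4) + (42, 31). λ = (31 - 4)/(42 - 16) ≡ 27/26 mod 53. 26⁻¹ ≡ 51 (mod 53) since 26·51 = 1326 ≡ 1, so λ ≡ 52.
  x = λ² - 16 - 42 = 2704 - 58 ≡ 49; y = λ·(16 - 49) - 4 ≡ 29. → (49, 29)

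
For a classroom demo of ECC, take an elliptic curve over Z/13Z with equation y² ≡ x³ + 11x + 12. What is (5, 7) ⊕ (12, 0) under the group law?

(10, 11)

(5, 7) + (12, 0). λ = (0 - 7)/(12 - 5) ≡ 6/7 mod 13. 7⁻¹ ≡ 2 (mod 13) since 7·2 = 14 ≡ 1, so λ ≡ 12.
  x = λ² - 5 - 12 = 144 - 17 ≡ 10; y = λ·(5 - 10) - 7 ≡ 11. → (10, 11)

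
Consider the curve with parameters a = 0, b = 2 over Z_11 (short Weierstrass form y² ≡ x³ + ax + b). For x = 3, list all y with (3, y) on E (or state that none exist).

none

x³ + 0x + 2 = 29 ≡ 7 (mod 11).
7 is a non-residue mod 11; no y exists.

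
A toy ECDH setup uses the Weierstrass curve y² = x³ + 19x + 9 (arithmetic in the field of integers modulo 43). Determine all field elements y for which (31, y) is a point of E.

x³ + 19x + 9 = 30389 ≡ 31 (mod 43).
Square roots of 31 mod 43: 17 and 26 (since 17² = 289 ≡ 31).

17, 26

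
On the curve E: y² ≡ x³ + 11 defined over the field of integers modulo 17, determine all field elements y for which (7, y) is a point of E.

none

x³ + 0x + 11 = 354 ≡ 14 (mod 17).
14 is a non-residue mod 17; no y exists.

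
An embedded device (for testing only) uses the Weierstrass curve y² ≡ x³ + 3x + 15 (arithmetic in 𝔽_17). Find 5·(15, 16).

Write Q = (15, 16).
Repeated addition: build up to 5Q.
2Q: tangent at (15, 16): λ = (3·15² + 3)/(2·16) ≡ 15/15. 15⁻¹ ≡ 8 (mod 17) since 15·8 = 120 ≡ 1, so λ ≡ 15·8 ≡ 1.
  x = λ² - 15 - 15 = 1 - 30 ≡ 5; y = λ·(15 - 5) - 16 ≡ 11. → (5, 11)
3Q: (5, 11) + (15, 16). λ = (16 - 11)/(15 - 5) ≡ 5/10 mod 17. 10⁻¹ ≡ 12 (mod 17) since 10·12 = 120 ≡ 1, so λ ≡ 9.
  x = λ² - 5 - 15 = 81 - 20 ≡ 10; y = λ·(5 - 10) - 11 ≡ 12. → (10, 12)
4Q: (10, 12) + (15, 16). λ = (16 - 12)/(15 - 10) ≡ 4/5 mod 17. 5⁻¹ ≡ 7 (mod 17), so λ ≡ 11.
  x = λ² - 10 - 15 = 121 - 25 ≡ 11; y = λ·(10 - 11) - 12 ≡ 11. → (11, 11)
5Q: (11, 11) + (15, 16). λ = (16 - 11)/(15 - 11) ≡ 5/4 mod 17. 4⁻¹ ≡ 13 (mod 17) since 4·13 = 52 ≡ 1, so λ ≡ 14.
  x = λ² - 11 - 15 = 196 - 26 ≡ 0; y = λ·(11 - 0) - 11 ≡ 7. → (0, 7)

(0, 7)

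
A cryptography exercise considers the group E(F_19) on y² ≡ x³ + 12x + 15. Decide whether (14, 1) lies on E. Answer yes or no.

y² = 1² ≡ 1; x³ + 12x + 15 = 2927 ≡ 1 (mod 19). 1 = 1.

yes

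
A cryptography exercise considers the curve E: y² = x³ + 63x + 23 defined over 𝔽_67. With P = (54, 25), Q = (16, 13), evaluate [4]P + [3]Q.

First 4P:
Repeated addition: build up to 4P.
2P: tangent at (54, 25): λ = (3·54² + 63)/(2·25) ≡ 34/50. 50⁻¹ ≡ 63 (mod 67) since 50·63 = 3150 ≡ 1, so λ ≡ 34·63 ≡ 65.
  x = λ² - 54 - 54 = 4225 - 108 ≡ 30; y = λ·(54 - 30) - 25 ≡ 61. → (30, 61)
3P: (30, 61) + (54, 25). λ = (25 - 61)/(54 - 30) ≡ 31/24 mod 67. 24⁻¹ ≡ 14 (mod 67) since 24·14 = 336 ≡ 1, so λ ≡ 32.
  x = λ² - 30 - 54 = 1024 - 84 ≡ 2; y = λ·(30 - 2) - 61 ≡ 31. → (2, 31)
4P: (2, 31) + (54, 25). λ = (25 - 31)/(54 - 2) ≡ 61/52 mod 67. 52⁻¹ ≡ 58 (mod 67), so λ ≡ 54.
  x = λ² - 2 - 54 = 2916 - 56 ≡ 46; y = λ·(2 - 46) - 31 ≡ 5. → (46, 5)
4P = (46, 5).
Next 3Q:
Repeated addition: build up to 3Q.
2Q: tangent at (16, 13): λ = (3·16² + 63)/(2·13) ≡ 27/26. 26⁻¹ ≡ 49 (mod 67), so λ ≡ 27·49 ≡ 50.
  x = λ² - 16 - 16 = 2500 - 32 ≡ 56; y = λ·(16 - 56) - 13 ≡ 64. → (56, 64)
3Q: (56, 64) + (16, 13). λ = (13 - 64)/(16 - 56) ≡ 16/27 mod 67. 27⁻¹ ≡ 5 (mod 67) since 27·5 = 135 ≡ 1, so λ ≡ 13.
  x = λ² - 56 - 16 = 169 - 72 ≡ 30; y = λ·(56 - 30) - 64 ≡ 6. → (30, 6)
3Q = (30, 6).
Finally 4P + 3Q:
(46, 5) + (30, 6). λ = (6 - 5)/(30 - 46) ≡ 1/51 mod 67. 51⁻¹ ≡ 46 (mod 67), so λ ≡ 46.
  x = λ² - 46 - 30 = 2116 - 76 ≡ 30; y = λ·(46 - 30) - 5 ≡ 61. → (30, 61)

(30, 61)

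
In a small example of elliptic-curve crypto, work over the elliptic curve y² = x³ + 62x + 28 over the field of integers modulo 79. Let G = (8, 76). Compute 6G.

(22, 43)

Repeated addition: build up to 6G.
2G: tangent at (8, 76): λ = (3·8² + 62)/(2·76) ≡ 17/73. 73⁻¹ ≡ 13 (mod 79), so λ ≡ 17·13 ≡ 63.
  x = λ² - 8 - 8 = 3969 - 16 ≡ 3; y = λ·(8 - 3) - 76 ≡ 2. → (3, 2)
3G: (3, 2) + (8, 76). λ = (76 - 2)/(8 - 3) ≡ 74/5 mod 79. 5⁻¹ ≡ 16 (mod 79), so λ ≡ 78.
  x = λ² - 3 - 8 = 6084 - 11 ≡ 69; y = λ·(3 - 69) - 2 ≡ 64. → (69, 64)
4G: (69, 64) + (8, 76). λ = (76 - 64)/(8 - 69) ≡ 12/18 mod 79. 18⁻¹ ≡ 22 (mod 79), so λ ≡ 27.
  x = λ² - 69 - 8 = 729 - 77 ≡ 20; y = λ·(69 - 20) - 64 ≡ 74. → (20, 74)
5G: (20, 74) + (8, 76). λ = (76 - 74)/(8 - 20) ≡ 2/67 mod 79. 67⁻¹ ≡ 46 (mod 79) since 67·46 = 3082 ≡ 1, so λ ≡ 13.
  x = λ² - 20 - 8 = 169 - 28 ≡ 62; y = λ·(20 - 62) - 74 ≡ 12. → (62, 12)
6G: (62, 12) + (8, 76). λ = (76 - 12)/(8 - 62) ≡ 64/25 mod 79. 25⁻¹ ≡ 19 (mod 79), so λ ≡ 31.
  x = λ² - 62 - 8 = 961 - 70 ≡ 22; y = λ·(62 - 22) - 12 ≡ 43. → (22, 43)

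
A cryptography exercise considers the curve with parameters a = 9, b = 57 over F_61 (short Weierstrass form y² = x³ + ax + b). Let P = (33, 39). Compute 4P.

(21, 33)

Repeated addition: build up to 4P.
2P: tangent at (33, 39): λ = (3·33² + 9)/(2·39) ≡ 43/17. 17⁻¹ ≡ 18 (mod 61) since 17·18 = 306 ≡ 1, so λ ≡ 43·18 ≡ 42.
  x = λ² - 33 - 33 = 1764 - 66 ≡ 51; y = λ·(33 - 51) - 39 ≡ 59. → (51, 59)
3P: (51, 59) + (33, 39). λ = (39 - 59)/(33 - 51) ≡ 41/43 mod 61. 43⁻¹ ≡ 44 (mod 61), so λ ≡ 35.
  x = λ² - 51 - 33 = 1225 - 84 ≡ 43; y = λ·(51 - 43) - 59 ≡ 38. → (43, 38)
4P: (43, 38) + (33, 39). λ = (39 - 38)/(33 - 43) ≡ 1/51 mod 61. 51⁻¹ ≡ 6 (mod 61), so λ ≡ 6.
  x = λ² - 43 - 33 = 36 - 76 ≡ 21; y = λ·(43 - 21) - 38 ≡ 33. → (21, 33)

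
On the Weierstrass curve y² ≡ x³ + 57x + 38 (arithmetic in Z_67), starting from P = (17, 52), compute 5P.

(22, 9)

Double-and-add on 5 = (101)₂. Start with P = (17, 52) for the leading 1-bit.
double: tangent at (17, 52): λ = (3·17² + 57)/(2·52) ≡ 53/37. 37⁻¹ ≡ 29 (mod 67), so λ ≡ 53·29 ≡ 63.
  x = λ² - 17 - 17 = 3969 - 34 ≡ 49; y = λ·(17 - 49) - 52 ≡ 9. → (49, 9)
double: tangent at (49, 9): λ = (3·49² + 57)/(2·9) ≡ 24/18. 18⁻¹ ≡ 41 (mod 67) since 18·41 = 738 ≡ 1, so λ ≡ 24·41 ≡ 46.
  x = λ² - 49 - 49 = 2116 - 98 ≡ 8; y = λ·(49 - 8) - 9 ≡ 1. → (8, 1)
add P: (8, 1) + (17, 52). λ = (52 - 1)/(17 - 8) ≡ 51/9 mod 67. 9⁻¹ ≡ 15 (mod 67), so λ ≡ 28.
  x = λ² - 8 - 17 = 784 - 25 ≡ 22; y = λ·(8 - 22) - 1 ≡ 9. → (22, 9)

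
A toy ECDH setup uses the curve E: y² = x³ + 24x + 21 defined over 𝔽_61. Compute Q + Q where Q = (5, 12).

(48, 47)

tangent at (5, 12): λ = (3·5² + 24)/(2·12) ≡ 38/24. 24⁻¹ ≡ 28 (mod 61), so λ ≡ 38·28 ≡ 27.
  x = λ² - 5 - 5 = 729 - 10 ≡ 48; y = λ·(5 - 48) - 12 ≡ 47. → (48, 47)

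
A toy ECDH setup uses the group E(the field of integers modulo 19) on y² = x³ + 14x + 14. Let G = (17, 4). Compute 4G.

(3, 11)

Double-and-add on 4 = (100)₂. Start with G = (17, 4) for the leading 1-bit.
double: tangent at (17, 4): λ = (3·17² + 14)/(2·4) ≡ 7/8. 8⁻¹ ≡ 12 (mod 19), so λ ≡ 7·12 ≡ 8.
  x = λ² - 17 - 17 = 64 - 34 ≡ 11; y = λ·(17 - 11) - 4 ≡ 6. → (11, 6)
double: tangent at (11, 6): λ = (3·11² + 14)/(2·6) ≡ 16/12. 12⁻¹ ≡ 8 (mod 19), so λ ≡ 16·8 ≡ 14.
  x = λ² - 11 - 11 = 196 - 22 ≡ 3; y = λ·(11 - 3) - 6 ≡ 11. → (3, 11)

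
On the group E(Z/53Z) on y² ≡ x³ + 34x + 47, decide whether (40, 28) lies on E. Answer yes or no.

no

y² = 28² ≡ 42; x³ + 34x + 47 = 65407 ≡ 5 (mod 53). 42 ≠ 5.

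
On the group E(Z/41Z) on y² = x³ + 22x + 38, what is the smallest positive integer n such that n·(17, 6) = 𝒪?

2P: tangent at (17, 6): λ = (3·17² + 22)/(2·6) ≡ 28/12. 12⁻¹ ≡ 24 (mod 41) since 12·24 = 288 ≡ 1, so λ ≡ 28·24 ≡ 16.
  x = λ² - 17 - 17 = 256 - 34 ≡ 17; y = λ·(17 - 17) - 6 ≡ 35. → (17, 35)
3P: (17, 35) + (17, 6): same x and y₁ ≡ -y₂, so the sum is 𝒪.
3P = 𝒪, so the order is 3.

3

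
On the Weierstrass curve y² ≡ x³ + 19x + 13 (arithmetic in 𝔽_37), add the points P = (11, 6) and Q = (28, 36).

(11, 6) + (28, 36). λ = (36 - 6)/(28 - 11) ≡ 30/17 mod 37. 17⁻¹ ≡ 24 (mod 37), so λ ≡ 17.
  x = λ² - 11 - 28 = 289 - 39 ≡ 28; y = λ·(11 - 28) - 6 ≡ 1. → (28, 1)

(28, 1)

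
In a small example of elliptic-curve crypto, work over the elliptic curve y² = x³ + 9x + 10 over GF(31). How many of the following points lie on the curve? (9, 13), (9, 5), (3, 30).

(9, 13): 13² ≡ 14, rhs ≡ 14 → on.
(9, 5): 5² ≡ 25, rhs ≡ 14 → off.
(3, 30): 30² ≡ 1, rhs ≡ 2 → off.

1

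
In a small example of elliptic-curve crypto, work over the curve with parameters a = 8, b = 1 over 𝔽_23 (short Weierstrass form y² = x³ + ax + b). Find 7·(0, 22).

(0, 22)

Write G = (0, 22).
Double-and-add on 7 = (111)₂. Start with G = (0, 22) for the leading 1-bit.
double: tangent at (0, 22): λ = (3·0² + 8)/(2·22) ≡ 8/21. 21⁻¹ ≡ 11 (mod 23), so λ ≡ 8·11 ≡ 19.
  x = λ² - 0 - 0 = 361 - 0 ≡ 16; y = λ·(0 - 16) - 22 ≡ 19. → (16, 19)
add G: (16, 19) + (0, 22). λ = (22 - 19)/(0 - 16) ≡ 3/7 mod 23. 7⁻¹ ≡ 10 (mod 23), so λ ≡ 7.
  x = λ² - 16 - 0 = 49 - 16 ≡ 10; y = λ·(16 - 10) - 19 ≡ 0. → (10, 0)
double: (10, 0) + (10, 0): same x and y₁ ≡ -y₂, so the sum is 𝒪.
add G: 𝒪 + (0, 22) = (0, 22) (identity).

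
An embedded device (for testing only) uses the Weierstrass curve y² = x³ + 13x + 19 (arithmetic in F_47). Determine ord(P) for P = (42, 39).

10

2P: tangent at (42, 39): λ = (3·42² + 13)/(2·39) ≡ 41/31. 31⁻¹ ≡ 44 (mod 47) since 31·44 = 1364 ≡ 1, so λ ≡ 41·44 ≡ 18.
  x = λ² - 42 - 42 = 324 - 84 ≡ 5; y = λ·(42 - 5) - 39 ≡ 16. → (5, 16)
3P: (5, 16) + (42, 39). λ = (39 - 16)/(42 - 5) ≡ 23/37 mod 47. 37⁻¹ ≡ 14 (mod 47), so λ ≡ 40.
  x = λ² - 5 - 42 = 1600 - 47 ≡ 2; y = λ·(5 - 2) - 16 ≡ 10. → (2, 10)
4P: (2, 10) + (42, 39). λ = (39 - 10)/(42 - 2) ≡ 29/40 mod 47. 40⁻¹ ≡ 20 (mod 47), so λ ≡ 16.
  x = λ² - 2 - 42 = 256 - 44 ≡ 24; y = λ·(2 - 24) - 10 ≡ 14. → (24, 14)
5P: (24, 14) + (42, 39). λ = (39 - 14)/(42 - 24) ≡ 25/18 mod 47. 18⁻¹ ≡ 34 (mod 47) since 18·34 = 612 ≡ 1, so λ ≡ 4.
  x = λ² - 24 - 42 = 16 - 66 ≡ 44; y = λ·(24 - 44) - 14 ≡ 0. → (44, 0)
6P: (44, 0) + (42, 39). λ = (39 - 0)/(42 - 44) ≡ 39/45 mod 47. 45⁻¹ ≡ 23 (mod 47) since 45·23 = 1035 ≡ 1, so λ ≡ 4.
  x = λ² - 44 - 42 = 16 - 86 ≡ 24; y = λ·(44 - 24) - 0 ≡ 33. → (24, 33)
7P: (24, 33) + (42, 39). λ = (39 - 33)/(42 - 24) ≡ 6/18 mod 47. 18⁻¹ ≡ 34 (mod 47) since 18·34 = 612 ≡ 1, so λ ≡ 16.
  x = λ² - 24 - 42 = 256 - 66 ≡ 2; y = λ·(24 - 2) - 33 ≡ 37. → (2, 37)
8P: (2, 37) + (42, 39). λ = (39 - 37)/(42 - 2) ≡ 2/40 mod 47. 40⁻¹ ≡ 20 (mod 47) since 40·20 = 800 ≡ 1, so λ ≡ 40.
  x = λ² - 2 - 42 = 1600 - 44 ≡ 5; y = λ·(2 - 5) - 37 ≡ 31. → (5, 31)
9P: (5, 31) + (42, 39). λ = (39 - 31)/(42 - 5) ≡ 8/37 mod 47. 37⁻¹ ≡ 14 (mod 47), so λ ≡ 18.
  x = λ² - 5 - 42 = 324 - 47 ≡ 42; y = λ·(5 - 42) - 31 ≡ 8. → (42, 8)
10P: (42, 8) + (42, 39): same x and y₁ ≡ -y₂, so the sum is O.
10P = O, so the order is 10.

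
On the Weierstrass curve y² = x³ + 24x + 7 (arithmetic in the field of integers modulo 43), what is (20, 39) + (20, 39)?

tangent at (20, 39): λ = (3·20² + 24)/(2·39) ≡ 20/35. 35⁻¹ ≡ 16 (mod 43) since 35·16 = 560 ≡ 1, so λ ≡ 20·16 ≡ 19.
  x = λ² - 20 - 20 = 361 - 40 ≡ 20; y = λ·(20 - 20) - 39 ≡ 4. → (20, 4)

(20, 4)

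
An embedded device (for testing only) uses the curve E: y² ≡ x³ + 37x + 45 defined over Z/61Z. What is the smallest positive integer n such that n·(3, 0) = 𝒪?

2

2P: (3, 0) + (3, 0): same x and y₁ ≡ -y₂, so the sum is 𝒪.
2P = 𝒪, so the order is 2.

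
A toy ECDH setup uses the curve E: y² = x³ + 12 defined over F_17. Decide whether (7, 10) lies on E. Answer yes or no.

y² = 10² ≡ 15; x³ + 0x + 12 = 355 ≡ 15 (mod 17). 15 = 15.

yes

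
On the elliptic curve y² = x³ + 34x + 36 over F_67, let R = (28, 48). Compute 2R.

(51, 35)

tangent at (28, 48): λ = (3·28² + 34)/(2·48) ≡ 41/29. 29⁻¹ ≡ 37 (mod 67) since 29·37 = 1073 ≡ 1, so λ ≡ 41·37 ≡ 43.
  x = λ² - 28 - 28 = 1849 - 56 ≡ 51; y = λ·(28 - 51) - 48 ≡ 35. → (51, 35)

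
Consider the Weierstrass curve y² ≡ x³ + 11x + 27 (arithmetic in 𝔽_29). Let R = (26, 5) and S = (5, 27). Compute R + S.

(11, 0)

(26, 5) + (5, 27). λ = (27 - 5)/(5 - 26) ≡ 22/8 mod 29. 8⁻¹ ≡ 11 (mod 29) since 8·11 = 88 ≡ 1, so λ ≡ 10.
  x = λ² - 26 - 5 = 100 - 31 ≡ 11; y = λ·(26 - 11) - 5 ≡ 0. → (11, 0)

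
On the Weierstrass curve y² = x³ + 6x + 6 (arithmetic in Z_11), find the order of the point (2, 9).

7

2P: tangent at (2, 9): λ = (3·2² + 6)/(2·9) ≡ 7/7. 7⁻¹ ≡ 8 (mod 11), so λ ≡ 7·8 ≡ 1.
  x = λ² - 2 - 2 = 1 - 4 ≡ 8; y = λ·(2 - 8) - 9 ≡ 7. → (8, 7)
3P: (8, 7) + (2, 9). λ = (9 - 7)/(2 - 8) ≡ 2/5 mod 11. 5⁻¹ ≡ 9 (mod 11), so λ ≡ 7.
  x = λ² - 8 - 2 = 49 - 10 ≡ 6; y = λ·(8 - 6) - 7 ≡ 7. → (6, 7)
4P: (6, 7) + (2, 9). λ = (9 - 7)/(2 - 6) ≡ 2/7 mod 11. 7⁻¹ ≡ 8 (mod 11), so λ ≡ 5.
  x = λ² - 6 - 2 = 25 - 8 ≡ 6; y = λ·(6 - 6) - 7 ≡ 4. → (6, 4)
5P: (6, 4) + (2, 9). λ = (9 - 4)/(2 - 6) ≡ 5/7 mod 11. 7⁻¹ ≡ 8 (mod 11), so λ ≡ 7.
  x = λ² - 6 - 2 = 49 - 8 ≡ 8; y = λ·(6 - 8) - 4 ≡ 4. → (8, 4)
6P: (8, 4) + (2, 9). λ = (9 - 4)/(2 - 8) ≡ 5/5 mod 11. 5⁻¹ ≡ 9 (mod 11), so λ ≡ 1.
  x = λ² - 8 - 2 = 1 - 10 ≡ 2; y = λ·(8 - 2) - 4 ≡ 2. → (2, 2)
7P: (2, 2) + (2, 9): same x and y₁ ≡ -y₂, so the sum is ∞.
7P = ∞, so the order is 7.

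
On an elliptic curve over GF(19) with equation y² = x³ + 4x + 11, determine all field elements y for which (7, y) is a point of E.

x³ + 4x + 11 = 382 ≡ 2 (mod 19).
2 is a non-residue mod 19; no y exists.

none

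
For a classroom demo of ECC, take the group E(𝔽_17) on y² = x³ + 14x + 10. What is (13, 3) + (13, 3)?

(9, 10)

tangent at (13, 3): λ = (3·13² + 14)/(2·3) ≡ 11/6. 6⁻¹ ≡ 3 (mod 17), so λ ≡ 11·3 ≡ 16.
  x = λ² - 13 - 13 = 256 - 26 ≡ 9; y = λ·(13 - 9) - 3 ≡ 10. → (9, 10)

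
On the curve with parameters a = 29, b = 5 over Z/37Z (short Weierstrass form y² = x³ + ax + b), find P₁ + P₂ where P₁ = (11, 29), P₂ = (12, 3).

(11, 29) + (12, 3). λ = (3 - 29)/(12 - 11) ≡ 11/1 mod 37. 1⁻¹ ≡ 1 (mod 37), so λ ≡ 11.
  x = λ² - 11 - 12 = 121 - 23 ≡ 24; y = λ·(11 - 24) - 29 ≡ 13. → (24, 13)

(24, 13)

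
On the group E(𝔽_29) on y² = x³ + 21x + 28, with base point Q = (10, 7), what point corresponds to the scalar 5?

(23, 11)

Double-and-add on 5 = (101)₂. Start with Q = (10, 7) for the leading 1-bit.
double: tangent at (10, 7): λ = (3·10² + 21)/(2·7) ≡ 2/14. 14⁻¹ ≡ 27 (mod 29), so λ ≡ 2·27 ≡ 25.
  x = λ² - 10 - 10 = 625 - 20 ≡ 25; y = λ·(10 - 25) - 7 ≡ 24. → (25, 24)
double: tangent at (25, 24): λ = (3·25² + 21)/(2·24) ≡ 11/19. 19⁻¹ ≡ 26 (mod 29), so λ ≡ 11·26 ≡ 25.
  x = λ² - 25 - 25 = 625 - 50 ≡ 24; y = λ·(25 - 24) - 24 ≡ 1. → (24, 1)
add Q: (24, 1) + (10, 7). λ = (7 - 1)/(10 - 24) ≡ 6/15 mod 29. 15⁻¹ ≡ 2 (mod 29) since 15·2 = 30 ≡ 1, so λ ≡ 12.
  x = λ² - 24 - 10 = 144 - 34 ≡ 23; y = λ·(24 - 23) - 1 ≡ 11. → (23, 11)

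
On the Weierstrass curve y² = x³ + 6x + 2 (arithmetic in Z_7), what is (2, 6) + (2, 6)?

tangent at (2, 6): λ = (3·2² + 6)/(2·6) ≡ 4/5. 5⁻¹ ≡ 3 (mod 7) since 5·3 = 15 ≡ 1, so λ ≡ 4·3 ≡ 5.
  x = λ² - 2 - 2 = 25 - 4 ≡ 0; y = λ·(2 - 0) - 6 ≡ 4. → (0, 4)

(0, 4)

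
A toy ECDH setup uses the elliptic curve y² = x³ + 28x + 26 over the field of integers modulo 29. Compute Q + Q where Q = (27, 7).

(24, 14)

tangent at (27, 7): λ = (3·27² + 28)/(2·7) ≡ 11/14. 14⁻¹ ≡ 27 (mod 29) since 14·27 = 378 ≡ 1, so λ ≡ 11·27 ≡ 7.
  x = λ² - 27 - 27 = 49 - 54 ≡ 24; y = λ·(27 - 24) - 7 ≡ 14. → (24, 14)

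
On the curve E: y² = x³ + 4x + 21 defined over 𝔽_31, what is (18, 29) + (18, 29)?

tangent at (18, 29): λ = (3·18² + 4)/(2·29) ≡ 15/27. 27⁻¹ ≡ 23 (mod 31), so λ ≡ 15·23 ≡ 4.
  x = λ² - 18 - 18 = 16 - 36 ≡ 11; y = λ·(18 - 11) - 29 ≡ 30. → (11, 30)

(11, 30)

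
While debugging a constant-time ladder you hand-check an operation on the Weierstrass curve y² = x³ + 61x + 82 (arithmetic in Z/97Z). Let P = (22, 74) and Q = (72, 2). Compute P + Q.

(22, 74) + (72, 2). λ = (2 - 74)/(72 - 22) ≡ 25/50 mod 97. 50⁻¹ ≡ 33 (mod 97), so λ ≡ 49.
  x = λ² - 22 - 72 = 2401 - 94 ≡ 76; y = λ·(22 - 76) - 74 ≡ 93. → (76, 93)

(76, 93)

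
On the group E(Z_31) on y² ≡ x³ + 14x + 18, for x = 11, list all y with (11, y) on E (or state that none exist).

none

x³ + 14x + 18 = 1503 ≡ 15 (mod 31).
15 is a non-residue mod 31; no y exists.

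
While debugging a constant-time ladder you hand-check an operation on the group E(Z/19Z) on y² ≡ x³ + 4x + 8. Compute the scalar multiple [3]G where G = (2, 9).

(17, 12)

Repeated addition: build up to 3G.
2G: tangent at (2, 9): λ = (3·2² + 4)/(2·9) ≡ 16/18. 18⁻¹ ≡ 18 (mod 19), so λ ≡ 16·18 ≡ 3.
  x = λ² - 2 - 2 = 9 - 4 ≡ 5; y = λ·(2 - 5) - 9 ≡ 1. → (5, 1)
3G: (5, 1) + (2, 9). λ = (9 - 1)/(2 - 5) ≡ 8/16 mod 19. 16⁻¹ ≡ 6 (mod 19), so λ ≡ 10.
  x = λ² - 5 - 2 = 100 - 7 ≡ 17; y = λ·(5 - 17) - 1 ≡ 12. → (17, 12)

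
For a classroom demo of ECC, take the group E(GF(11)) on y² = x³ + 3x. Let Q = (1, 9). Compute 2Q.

(3, 5)

tangent at (1, 9): λ = (3·1² + 3)/(2·9) ≡ 6/7. 7⁻¹ ≡ 8 (mod 11) since 7·8 = 56 ≡ 1, so λ ≡ 6·8 ≡ 4.
  x = λ² - 1 - 1 = 16 - 2 ≡ 3; y = λ·(1 - 3) - 9 ≡ 5. → (3, 5)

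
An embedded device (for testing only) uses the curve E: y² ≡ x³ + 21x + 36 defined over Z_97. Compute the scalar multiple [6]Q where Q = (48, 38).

(44, 28)

Double-and-add on 6 = (110)₂. Start with Q = (48, 38) for the leading 1-bit.
double: tangent at (48, 38): λ = (3·48² + 21)/(2·38) ≡ 46/76. 76⁻¹ ≡ 60 (mod 97), so λ ≡ 46·60 ≡ 44.
  x = λ² - 48 - 48 = 1936 - 96 ≡ 94; y = λ·(48 - 94) - 38 ≡ 72. → (94, 72)
add Q: (94, 72) + (48, 38). λ = (38 - 72)/(48 - 94) ≡ 63/51 mod 97. 51⁻¹ ≡ 78 (mod 97), so λ ≡ 64.
  x = λ² - 94 - 48 = 4096 - 142 ≡ 74; y = λ·(94 - 74) - 72 ≡ 44. → (74, 44)
double: tangent at (74, 44): λ = (3·74² + 21)/(2·44) ≡ 56/88. 88⁻¹ ≡ 43 (mod 97), so λ ≡ 56·43 ≡ 80.
  x = λ² - 74 - 74 = 6400 - 148 ≡ 44; y = λ·(74 - 44) - 44 ≡ 28. → (44, 28)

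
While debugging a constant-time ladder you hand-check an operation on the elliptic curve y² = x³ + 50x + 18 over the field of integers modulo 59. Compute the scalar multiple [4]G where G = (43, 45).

Repeated addition: build up to 4G.
2G: tangent at (43, 45): λ = (3·43² + 50)/(2·45) ≡ 51/31. 31⁻¹ ≡ 40 (mod 59) since 31·40 = 1240 ≡ 1, so λ ≡ 51·40 ≡ 34.
  x = λ² - 43 - 43 = 1156 - 86 ≡ 8; y = λ·(43 - 8) - 45 ≡ 24. → (8, 24)
3G: (8, 24) + (43, 45). λ = (45 - 24)/(43 - 8) ≡ 21/35 mod 59. 35⁻¹ ≡ 27 (mod 59) since 35·27 = 945 ≡ 1, so λ ≡ 36.
  x = λ² - 8 - 43 = 1296 - 51 ≡ 6; y = λ·(8 - 6) - 24 ≡ 48. → (6, 48)
4G: (6, 48) + (43, 45). λ = (45 - 48)/(43 - 6) ≡ 56/37 mod 59. 37⁻¹ ≡ 8 (mod 59), so λ ≡ 35.
  x = λ² - 6 - 43 = 1225 - 49 ≡ 55; y = λ·(6 - 55) - 48 ≡ 7. → (55, 7)

(55, 7)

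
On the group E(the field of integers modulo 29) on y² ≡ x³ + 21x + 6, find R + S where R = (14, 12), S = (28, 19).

(9, 5)

(14, 12) + (28, 19). λ = (19 - 12)/(28 - 14) ≡ 7/14 mod 29. 14⁻¹ ≡ 27 (mod 29) since 14·27 = 378 ≡ 1, so λ ≡ 15.
  x = λ² - 14 - 28 = 225 - 42 ≡ 9; y = λ·(14 - 9) - 12 ≡ 5. → (9, 5)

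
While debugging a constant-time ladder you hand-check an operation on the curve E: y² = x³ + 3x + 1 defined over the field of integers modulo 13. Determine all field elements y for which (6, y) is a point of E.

1, 12

x³ + 3x + 1 = 235 ≡ 1 (mod 13).
Square roots of 1 mod 13: 1 and 12 (since 1² = 1 ≡ 1).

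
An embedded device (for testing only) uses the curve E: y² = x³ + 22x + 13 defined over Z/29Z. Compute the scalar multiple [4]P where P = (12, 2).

Double-and-add on 4 = (100)₂. Start with P = (12, 2) for the leading 1-bit.
double: tangent at (12, 2): λ = (3·12² + 22)/(2·2) ≡ 19/4. 4⁻¹ ≡ 22 (mod 29), so λ ≡ 19·22 ≡ 12.
  x = λ² - 12 - 12 = 144 - 24 ≡ 4; y = λ·(12 - 4) - 2 ≡ 7. → (4, 7)
double: tangent at (4, 7): λ = (3·4² + 22)/(2·7) ≡ 12/14. 14⁻¹ ≡ 27 (mod 29), so λ ≡ 12·27 ≡ 5.
  x = λ² - 4 - 4 = 25 - 8 ≡ 17; y = λ·(4 - 17) - 7 ≡ 15. → (17, 15)

(17, 15)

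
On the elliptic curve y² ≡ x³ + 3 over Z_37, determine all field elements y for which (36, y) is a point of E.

none

x³ + 0x + 3 = 46659 ≡ 2 (mod 37).
2 is a non-residue mod 37; no y exists.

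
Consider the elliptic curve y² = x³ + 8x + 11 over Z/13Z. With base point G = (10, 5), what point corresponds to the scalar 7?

Repeated addition: build up to 7G.
2G: tangent at (10, 5): λ = (3·10² + 8)/(2·5) ≡ 9/10. 10⁻¹ ≡ 4 (mod 13) since 10·4 = 40 ≡ 1, so λ ≡ 9·4 ≡ 10.
  x = λ² - 10 - 10 = 100 - 20 ≡ 2; y = λ·(10 - 2) - 5 ≡ 10. → (2, 10)
3G: (2, 10) + (10, 5). λ = (5 - 10)/(10 - 2) ≡ 8/8 mod 13. 8⁻¹ ≡ 5 (mod 13) since 8·5 = 40 ≡ 1, so λ ≡ 1.
  x = λ² - 2 - 10 = 1 - 12 ≡ 2; y = λ·(2 - 2) - 10 ≡ 3. → (2, 3)
4G: (2, 3) + (10, 5). λ = (5 - 3)/(10 - 2) ≡ 2/8 mod 13. 8⁻¹ ≡ 5 (mod 13) since 8·5 = 40 ≡ 1, so λ ≡ 10.
  x = λ² - 2 - 10 = 100 - 12 ≡ 10; y = λ·(2 - 10) - 3 ≡ 8. → (10, 8)
5G: (10, 8) + (10, 5): same x and y₁ ≡ -y₂, so the sum is ∞.
6G: ∞ + (10, 5) = (10, 5) (identity).
7G: tangent at (10, 5): λ = (3·10² + 8)/(2·5) ≡ 9/10. 10⁻¹ ≡ 4 (mod 13), so λ ≡ 9·4 ≡ 10.
  x = λ² - 10 - 10 = 100 - 20 ≡ 2; y = λ·(10 - 2) - 5 ≡ 10. → (2, 10)

(2, 10)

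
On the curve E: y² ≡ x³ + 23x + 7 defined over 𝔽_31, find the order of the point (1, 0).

2

2P: (1, 0) + (1, 0): same x and y₁ ≡ -y₂, so the sum is 𝒪.
2P = 𝒪, so the order is 2.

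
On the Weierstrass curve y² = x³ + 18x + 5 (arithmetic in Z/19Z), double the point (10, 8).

(6, 5)

tangent at (10, 8): λ = (3·10² + 18)/(2·8) ≡ 14/16. 16⁻¹ ≡ 6 (mod 19) since 16·6 = 96 ≡ 1, so λ ≡ 14·6 ≡ 8.
  x = λ² - 10 - 10 = 64 - 20 ≡ 6; y = λ·(10 - 6) - 8 ≡ 5. → (6, 5)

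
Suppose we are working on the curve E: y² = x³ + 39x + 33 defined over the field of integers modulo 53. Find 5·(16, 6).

(20, 42)

Write G = (16, 6).
Double-and-add on 5 = (101)₂. Start with G = (16, 6) for the leading 1-bit.
double: tangent at (16, 6): λ = (3·16² + 39)/(2·6) ≡ 12/12. 12⁻¹ ≡ 31 (mod 53), so λ ≡ 12·31 ≡ 1.
  x = λ² - 16 - 16 = 1 - 32 ≡ 22; y = λ·(16 - 22) - 6 ≡ 41. → (22, 41)
double: tangent at (22, 41): λ = (3·22² + 39)/(2·41) ≡ 7/29. 29⁻¹ ≡ 11 (mod 53), so λ ≡ 7·11 ≡ 24.
  x = λ² - 22 - 22 = 576 - 44 ≡ 2; y = λ·(22 - 2) - 41 ≡ 15. → (2, 15)
add G: (2, 15) + (16, 6). λ = (6 - 15)/(16 - 2) ≡ 44/14 mod 53. 14⁻¹ ≡ 19 (mod 53), so λ ≡ 41.
  x = λ² - 2 - 16 = 1681 - 18 ≡ 20; y = λ·(2 - 20) - 15 ≡ 42. → (20, 42)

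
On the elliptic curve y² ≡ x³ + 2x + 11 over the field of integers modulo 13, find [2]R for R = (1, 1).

(1, 12)

tangent at (1, 1): λ = (3·1² + 2)/(2·1) ≡ 5/2. 2⁻¹ ≡ 7 (mod 13) since 2·7 = 14 ≡ 1, so λ ≡ 5·7 ≡ 9.
  x = λ² - 1 - 1 = 81 - 2 ≡ 1; y = λ·(1 - 1) - 1 ≡ 12. → (1, 12)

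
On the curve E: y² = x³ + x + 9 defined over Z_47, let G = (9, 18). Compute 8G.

Repeated addition: build up to 8G.
2G: tangent at (9, 18): λ = (3·9² + 1)/(2·18) ≡ 9/36. 36⁻¹ ≡ 17 (mod 47), so λ ≡ 9·17 ≡ 12.
  x = λ² - 9 - 9 = 144 - 18 ≡ 32; y = λ·(9 - 32) - 18 ≡ 35. → (32, 35)
3G: (32, 35) + (9, 18). λ = (18 - 35)/(9 - 32) ≡ 30/24 mod 47. 24⁻¹ ≡ 2 (mod 47), so λ ≡ 13.
  x = λ² - 32 - 9 = 169 - 41 ≡ 34; y = λ·(32 - 34) - 35 ≡ 33. → (34, 33)
4G: (34, 33) + (9, 18). λ = (18 - 33)/(9 - 34) ≡ 32/22 mod 47. 22⁻¹ ≡ 15 (mod 47) since 22·15 = 330 ≡ 1, so λ ≡ 10.
  x = λ² - 34 - 9 = 100 - 43 ≡ 10; y = λ·(34 - 10) - 33 ≡ 19. → (10, 19)
5G: (10, 19) + (9, 18). λ = (18 - 19)/(9 - 10) ≡ 46/46 mod 47. 46⁻¹ ≡ 46 (mod 47) since 46·46 = 2116 ≡ 1, so λ ≡ 1.
  x = λ² - 10 - 9 = 1 - 19 ≡ 29; y = λ·(10 - 29) - 19 ≡ 9. → (29, 9)
6G: (29, 9) + (9, 18). λ = (18 - 9)/(9 - 29) ≡ 9/27 mod 47. 27⁻¹ ≡ 7 (mod 47), so λ ≡ 16.
  x = λ² - 29 - 9 = 256 - 38 ≡ 30; y = λ·(29 - 30) - 9 ≡ 22. → (30, 22)
7G: (30, 22) + (9, 18). λ = (18 - 22)/(9 - 30) ≡ 43/26 mod 47. 26⁻¹ ≡ 38 (mod 47), so λ ≡ 36.
  x = λ² - 30 - 9 = 1296 - 39 ≡ 35; y = λ·(30 - 35) - 22 ≡ 33. → (35, 33)
8G: (35, 33) + (9, 18). λ = (18 - 33)/(9 - 35) ≡ 32/21 mod 47. 21⁻¹ ≡ 9 (mod 47) since 21·9 = 189 ≡ 1, so λ ≡ 6.
  x = λ² - 35 - 9 = 36 - 44 ≡ 39; y = λ·(35 - 39) - 33 ≡ 37. → (39, 37)

(39, 37)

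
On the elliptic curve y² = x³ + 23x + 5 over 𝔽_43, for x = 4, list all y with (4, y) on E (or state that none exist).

none

x³ + 23x + 5 = 161 ≡ 32 (mod 43).
32 is a non-residue mod 43; no y exists.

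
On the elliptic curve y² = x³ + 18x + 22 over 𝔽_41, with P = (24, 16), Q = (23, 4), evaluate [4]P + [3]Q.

First 4P:
Repeated addition: build up to 4P.
2P: tangent at (24, 16): λ = (3·24² + 18)/(2·16) ≡ 24/32. 32⁻¹ ≡ 9 (mod 41), so λ ≡ 24·9 ≡ 11.
  x = λ² - 24 - 24 = 121 - 48 ≡ 32; y = λ·(24 - 32) - 16 ≡ 19. → (32, 19)
3P: (32, 19) + (24, 16). λ = (16 - 19)/(24 - 32) ≡ 38/33 mod 41. 33⁻¹ ≡ 5 (mod 41) since 33·5 = 165 ≡ 1, so λ ≡ 26.
  x = λ² - 32 - 24 = 676 - 56 ≡ 5; y = λ·(32 - 5) - 19 ≡ 27. → (5, 27)
4P: (5, 27) + (24, 16). λ = (16 - 27)/(24 - 5) ≡ 30/19 mod 41. 19⁻¹ ≡ 13 (mod 41) since 19·13 = 247 ≡ 1, so λ ≡ 21.
  x = λ² - 5 - 24 = 441 - 29 ≡ 2; y = λ·(5 - 2) - 27 ≡ 36. → (2, 36)
4P = (2, 36).
Next 3Q:
Repeated addition: build up to 3Q.
2Q: tangent at (23, 4): λ = (3·23² + 18)/(2·4) ≡ 6/8. 8⁻¹ ≡ 36 (mod 41), so λ ≡ 6·36 ≡ 11.
  x = λ² - 23 - 23 = 121 - 46 ≡ 34; y = λ·(23 - 34) - 4 ≡ 39. → (34, 39)
3Q: (34, 39) + (23, 4). λ = (4 - 39)/(23 - 34) ≡ 6/30 mod 41. 30⁻¹ ≡ 26 (mod 41) since 30·26 = 780 ≡ 1, so λ ≡ 33.
  x = λ² - 34 - 23 = 1089 - 57 ≡ 7; y = λ·(34 - 7) - 39 ≡ 32. → (7, 32)
3Q = (7, 32).
Finally 4P + 3Q:
(2, 36) + (7, 32). λ = (32 - 36)/(7 - 2) ≡ 37/5 mod 41. 5⁻¹ ≡ 33 (mod 41) since 5·33 = 165 ≡ 1, so λ ≡ 32.
  x = λ² - 2 - 7 = 1024 - 9 ≡ 31; y = λ·(2 - 31) - 36 ≡ 20. → (31, 20)

(31, 20)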